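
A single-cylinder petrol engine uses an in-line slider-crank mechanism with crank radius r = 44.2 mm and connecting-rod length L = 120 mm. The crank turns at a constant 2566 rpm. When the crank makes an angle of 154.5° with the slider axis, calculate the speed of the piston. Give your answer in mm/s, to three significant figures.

ω = 2π·2566/60 = 268.7 rad/s
For an in-line slider-crank, x = r cosθ + √(L² − r² sin²θ), so v = −rω sinθ·[1 + r cosθ/√(L² − r² sin²θ)].
With r = 0.0442 m, L = 0.12 m, θ = 154.5°: √(L² − r² sin²θ) = 0.11848 m.
v = −0.0442·268.7·0.43051·[1 + 0.0442·-0.90259/0.11848] = -3.3915 m/s.
|v| = 3.3915 m/s = 3391.5 mm/s.

3390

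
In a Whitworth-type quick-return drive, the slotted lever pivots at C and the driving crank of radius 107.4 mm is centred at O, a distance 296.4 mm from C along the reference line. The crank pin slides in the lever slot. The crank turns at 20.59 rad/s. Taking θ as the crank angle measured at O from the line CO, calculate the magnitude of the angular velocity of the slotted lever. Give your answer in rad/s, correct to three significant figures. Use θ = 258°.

ω = 20.59 rad/s
Crank pin A relative to C: A = (d + r cosθ, r sinθ); lever angle φ = atan2(r sinθ, d + r cosθ).
Differentiating tanφ: φ̇ = rω(d cosθ + r)/(d² + r² + 2dr cosθ).
d² + r² + 2dr cosθ = |CA|² = 0.0861507 m²;  d cosθ + r = +0.045775 m.
|ω_lever| = |0.1074·20.59·+0.045775| / 0.0861507 = 1.175 rad/s.

1.17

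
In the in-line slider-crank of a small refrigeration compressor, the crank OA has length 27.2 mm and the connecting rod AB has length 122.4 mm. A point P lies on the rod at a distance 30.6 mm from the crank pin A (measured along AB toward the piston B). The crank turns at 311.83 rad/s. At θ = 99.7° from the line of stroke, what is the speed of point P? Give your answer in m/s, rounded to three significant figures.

8.35

ω = 311.8 rad/s.  Crank-pin speed |V_A| = rω = 8.4818 m/s, perpendicular to OA.
Rod angle: sinφ = −(r/L) sinθ ⇒ φ = -12.653°; ω_rod = −rω cosθ/√(L²−r²sin²θ) = +11.966 rad/s.
V_P = V_A + ω_rod × AP, with AP = 0.0306 m along the rod.
Components: V_Px = −rω sinθ − a·ω_rod·sinφ = -8.2803 m/s;  V_Py = rω cosθ + a·ω_rod·cosφ = -1.0718 m/s.
|V_P| = √(V_Px² + V_Py²) = 8.3494 m/s.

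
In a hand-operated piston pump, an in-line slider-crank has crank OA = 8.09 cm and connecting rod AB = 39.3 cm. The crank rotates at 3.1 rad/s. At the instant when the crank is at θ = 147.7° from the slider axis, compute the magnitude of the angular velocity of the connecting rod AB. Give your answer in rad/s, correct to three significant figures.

ω = 3.1 rad/s
The rod makes angle φ with the slider axis where L sinφ = r sinθ; differentiating, L cosφ·φ̇ = r ω cosθ.
L cosφ = √(L² − r² sin²θ) = 0.39062 m.
|ω_rod| = r ω |cosθ| / √(L² − r² sin²θ) = 0.0809·3.1·0.84526/0.39062 = 0.54269 rad/s.

0.543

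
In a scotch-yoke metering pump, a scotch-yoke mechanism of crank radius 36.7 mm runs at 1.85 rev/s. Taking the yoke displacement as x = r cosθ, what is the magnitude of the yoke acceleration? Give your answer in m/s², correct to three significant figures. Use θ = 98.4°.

0.724

ω = 11.62 rad/s (from 1.85 rev/s).
x = r cosθ ⇒ ẍ = −rω² cosθ (ω constant).
|a| = rω²|cosθ| = 0.0367·(11.62)²·|cos 98.4°| = 0.72438 m/s².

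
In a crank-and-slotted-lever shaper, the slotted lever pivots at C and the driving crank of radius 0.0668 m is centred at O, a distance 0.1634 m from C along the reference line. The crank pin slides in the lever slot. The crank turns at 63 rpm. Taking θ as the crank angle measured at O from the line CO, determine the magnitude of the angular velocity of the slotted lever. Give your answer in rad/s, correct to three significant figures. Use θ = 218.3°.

1.93

ω = 6.597 rad/s (from 63 rpm).
Crank pin A relative to C: A = (d + r cosθ, r sinθ); lever angle φ = atan2(r sinθ, d + r cosθ).
Differentiating tanφ: φ̇ = rω(d cosθ + r)/(d² + r² + 2dr cosθ).
d² + r² + 2dr cosθ = |CA|² = 0.0140299 m²;  d cosθ + r = -0.061432 m.
|ω_lever| = |0.0668·6.597·-0.061432| / 0.0140299 = 1.9297 rad/s.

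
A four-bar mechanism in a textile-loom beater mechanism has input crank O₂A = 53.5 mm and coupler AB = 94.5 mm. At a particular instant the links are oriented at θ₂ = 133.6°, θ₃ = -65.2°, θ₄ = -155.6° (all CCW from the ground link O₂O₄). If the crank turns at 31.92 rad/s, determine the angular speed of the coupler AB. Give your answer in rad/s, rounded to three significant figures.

17.1

ω₂ = 31.92 rad/s
Differentiating the loop-closure r₂e^{iθ₂}+r₃e^{iθ₃}=r₁+r₄e^{iθ₄} gives r₂ω₂e^{iθ₂}+r₃ω₃e^{iθ₃}=r₄ω₄e^{iθ₄}.
Eliminating the other unknown: ω₃ = r₂ω₂ sin(θ₄−θ₂) / [r₃ sin(θ₃−θ₄)].
Numerator sine = +0.94438; denominator sine = +0.99998.
Result = 0.0535·31.92·(+0.94438) / (0.0945·(+0.99998)) = +17.066 rad/s; magnitude 17.066 rad/s.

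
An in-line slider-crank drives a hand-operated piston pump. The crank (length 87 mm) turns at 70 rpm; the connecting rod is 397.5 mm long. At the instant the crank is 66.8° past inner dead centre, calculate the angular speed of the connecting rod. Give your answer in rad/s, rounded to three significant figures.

ω = 7.33 rad/s (converted from 70 rpm).
The rod makes angle φ with the slider axis where L sinφ = r sinθ; differentiating, L cosφ·φ̇ = r ω cosθ.
L cosφ = √(L² − r² sin²θ) = 0.38937 m.
|ω_rod| = r ω |cosθ| / √(L² − r² sin²θ) = 0.087·7.33·0.39394/0.38937 = 0.64523 rad/s.

0.645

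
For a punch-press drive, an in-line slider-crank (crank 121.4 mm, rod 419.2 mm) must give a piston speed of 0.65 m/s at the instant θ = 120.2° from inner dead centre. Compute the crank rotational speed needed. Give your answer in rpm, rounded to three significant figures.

69.6

For an in-line slider-crank, |v_piston| = rω|sinθ|·[1 + r cosθ/√(L² − r² sin²θ)].
With r = 0.1214 m, L = 0.4192 m, θ = 120.2°: the bracketed kinematic factor |dx/dθ| = 0.089136 m.
ω = v/|dx/dθ| = 0.65/0.089136 = 7.2922 rad/s.
N = 60ω/(2π) = 69.636 rpm.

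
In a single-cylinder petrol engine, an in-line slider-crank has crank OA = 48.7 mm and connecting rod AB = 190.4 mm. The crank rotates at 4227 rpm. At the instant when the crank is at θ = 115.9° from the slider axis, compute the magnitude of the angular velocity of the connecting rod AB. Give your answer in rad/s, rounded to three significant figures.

50.8

ω = 442.7 rad/s (converted from 4227 rpm).
The rod makes angle φ with the slider axis where L sinφ = r sinθ; differentiating, L cosφ·φ̇ = r ω cosθ.
L cosφ = √(L² − r² sin²θ) = 0.18529 m.
|ω_rod| = r ω |cosθ| / √(L² − r² sin²θ) = 0.0487·442.7·0.43680/0.18529 = 50.818 rad/s.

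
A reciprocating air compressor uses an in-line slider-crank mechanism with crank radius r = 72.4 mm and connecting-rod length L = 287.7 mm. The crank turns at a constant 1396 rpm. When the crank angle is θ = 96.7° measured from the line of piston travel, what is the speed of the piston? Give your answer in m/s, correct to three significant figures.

10.2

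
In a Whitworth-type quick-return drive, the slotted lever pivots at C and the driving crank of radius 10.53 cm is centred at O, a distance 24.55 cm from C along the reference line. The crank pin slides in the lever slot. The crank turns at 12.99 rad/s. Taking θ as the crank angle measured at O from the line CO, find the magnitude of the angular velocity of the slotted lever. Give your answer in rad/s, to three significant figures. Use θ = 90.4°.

2.00

ω = 12.99 rad/s
Crank pin A relative to C: A = (d + r cosθ, r sinθ); lever angle φ = atan2(r sinθ, d + r cosθ).
Differentiating tanφ: φ̇ = rω(d cosθ + r)/(d² + r² + 2dr cosθ).
d² + r² + 2dr cosθ = |CA|² = 0.0709974 m²;  d cosθ + r = +0.10359 m.
|ω_lever| = |0.1053·12.99·+0.10359| / 0.0709974 = 1.9957 rad/s.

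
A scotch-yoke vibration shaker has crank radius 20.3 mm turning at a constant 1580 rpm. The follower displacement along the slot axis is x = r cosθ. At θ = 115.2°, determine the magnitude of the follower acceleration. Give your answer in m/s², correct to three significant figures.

ω = 165.5 rad/s (from 1580 rpm).
x = r cosθ ⇒ ẍ = −rω² cosθ (ω constant).
|a| = rω²|cosθ| = 0.0203·(165.5)²·|cos 115.2°| = 236.62 m/s².

237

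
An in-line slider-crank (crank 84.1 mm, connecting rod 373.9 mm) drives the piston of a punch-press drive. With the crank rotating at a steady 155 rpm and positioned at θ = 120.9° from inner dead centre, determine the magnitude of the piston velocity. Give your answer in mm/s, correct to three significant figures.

ω = 2π·155/60 = 16.23 rad/s
For an in-line slider-crank, x = r cosθ + √(L² − r² sin²θ), so v = −rω sinθ·[1 + r cosθ/√(L² − r² sin²θ)].
With r = 0.0841 m, L = 0.3739 m, θ = 120.9°: √(L² − r² sin²θ) = 0.36687 m.
v = −0.0841·16.23·0.85806·[1 + 0.0841·-0.51354/0.36687] = -1.0334 m/s.
|v| = 1.0334 m/s = 1033.4 mm/s.

1030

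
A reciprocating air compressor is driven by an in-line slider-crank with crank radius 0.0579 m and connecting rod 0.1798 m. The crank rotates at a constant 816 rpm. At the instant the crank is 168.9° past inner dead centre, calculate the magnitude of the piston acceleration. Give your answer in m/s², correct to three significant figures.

288

ω = 2π·816/60 = 85.45 rad/s
x(θ) = r cosθ + √(L² − r² sin²θ); with ω constant, a = ω²·d²x/dθ².
d²x/dθ² = −r cosθ − r²(cos2θ)/√u − r⁴ sin²2θ/(4u^{3/2}),  u = L² − r² sin²θ = 0.0322038 m².
Substituting r = 0.0579 m, L = 0.1798 m, θ = 168.9°: d²x/dθ² = +0.039451 m.
a = ω²·d²x/dθ² = (85.45)²·(+0.039451) = +288.07 m/s²;  |a| = 288.07 m/s².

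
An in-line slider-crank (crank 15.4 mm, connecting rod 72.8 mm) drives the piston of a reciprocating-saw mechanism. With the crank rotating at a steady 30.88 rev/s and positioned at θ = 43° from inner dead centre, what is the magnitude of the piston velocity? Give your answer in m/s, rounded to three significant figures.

2.36

ω = 2π·30.9 = 194 rad/s
For an in-line slider-crank, x = r cosθ + √(L² − r² sin²θ), so v = −rω sinθ·[1 + r cosθ/√(L² − r² sin²θ)].
With r = 0.0154 m, L = 0.0728 m, θ = 43°: √(L² − r² sin²θ) = 0.072038 m.
v = −0.0154·194·0.68200·[1 + 0.0154·0.73135/0.072038] = -2.3564 m/s.
|v| = 2.3564 m/s.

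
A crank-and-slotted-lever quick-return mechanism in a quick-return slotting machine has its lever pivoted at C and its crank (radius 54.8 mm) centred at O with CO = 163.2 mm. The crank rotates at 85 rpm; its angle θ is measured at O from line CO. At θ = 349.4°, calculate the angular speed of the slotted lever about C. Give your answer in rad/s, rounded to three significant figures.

ω = 8.901 rad/s (from 85 rpm).
Crank pin A relative to C: A = (d + r cosθ, r sinθ); lever angle φ = atan2(r sinθ, d + r cosθ).
Differentiating tanφ: φ̇ = rω(d cosθ + r)/(d² + r² + 2dr cosθ).
d² + r² + 2dr cosθ = |CA|² = 0.0472188 m²;  d cosθ + r = +0.21522 m.
|ω_lever| = |0.0548·8.901·+0.21522| / 0.0472188 = 2.2232 rad/s.

2.22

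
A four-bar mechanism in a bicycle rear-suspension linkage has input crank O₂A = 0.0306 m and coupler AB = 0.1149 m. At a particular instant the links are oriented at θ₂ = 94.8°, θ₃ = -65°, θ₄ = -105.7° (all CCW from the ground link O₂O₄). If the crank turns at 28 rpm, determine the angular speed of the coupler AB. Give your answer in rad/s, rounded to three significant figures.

0.419

ω₂ = 2.932 rad/s (from 28 rpm).
Differentiating the loop-closure r₂e^{iθ₂}+r₃e^{iθ₃}=r₁+r₄e^{iθ₄} gives r₂ω₂e^{iθ₂}+r₃ω₃e^{iθ₃}=r₄ω₄e^{iθ₄}.
Eliminating the other unknown: ω₃ = r₂ω₂ sin(θ₄−θ₂) / [r₃ sin(θ₃−θ₄)].
Numerator sine = +0.35021; denominator sine = +0.65210.
Result = 0.0306·2.932·(+0.35021) / (0.1149·(+0.65210)) = +0.41937 rad/s; magnitude 0.41937 rad/s.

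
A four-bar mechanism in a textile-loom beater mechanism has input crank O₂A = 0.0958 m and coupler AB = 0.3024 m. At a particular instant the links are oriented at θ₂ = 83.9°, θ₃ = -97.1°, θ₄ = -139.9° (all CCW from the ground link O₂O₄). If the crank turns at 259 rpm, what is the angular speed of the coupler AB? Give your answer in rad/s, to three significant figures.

8.75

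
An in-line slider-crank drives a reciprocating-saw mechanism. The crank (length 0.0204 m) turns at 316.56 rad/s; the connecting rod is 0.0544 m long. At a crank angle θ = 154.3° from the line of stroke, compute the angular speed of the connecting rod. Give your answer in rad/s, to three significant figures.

108

ω = 316.6 rad/s
The rod makes angle φ with the slider axis where L sinφ = r sinθ; differentiating, L cosφ·φ̇ = r ω cosθ.
L cosφ = √(L² − r² sin²θ) = 0.053676 m.
|ω_rod| = r ω |cosθ| / √(L² − r² sin²θ) = 0.0204·316.6·0.90108/0.053676 = 108.41 rad/s.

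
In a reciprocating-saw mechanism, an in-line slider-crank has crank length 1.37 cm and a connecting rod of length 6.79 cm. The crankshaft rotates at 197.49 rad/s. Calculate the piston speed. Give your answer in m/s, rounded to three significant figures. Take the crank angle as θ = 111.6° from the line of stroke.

2.33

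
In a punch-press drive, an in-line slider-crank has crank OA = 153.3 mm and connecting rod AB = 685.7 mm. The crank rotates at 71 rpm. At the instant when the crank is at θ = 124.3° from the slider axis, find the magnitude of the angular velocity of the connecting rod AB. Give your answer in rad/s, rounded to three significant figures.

ω = 7.435 rad/s (converted from 71 rpm).
The rod makes angle φ with the slider axis where L sinφ = r sinθ; differentiating, L cosφ·φ̇ = r ω cosθ.
L cosφ = √(L² − r² sin²θ) = 0.6739 m.
|ω_rod| = r ω |cosθ| / √(L² − r² sin²θ) = 0.1533·7.435·0.56353/0.6739 = 0.95311 rad/s.

0.953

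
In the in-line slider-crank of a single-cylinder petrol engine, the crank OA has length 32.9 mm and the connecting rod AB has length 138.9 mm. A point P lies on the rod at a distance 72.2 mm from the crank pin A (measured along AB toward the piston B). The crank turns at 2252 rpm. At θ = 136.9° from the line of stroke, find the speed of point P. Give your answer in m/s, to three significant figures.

5.53

ω = 235.8 rad/s.  Crank-pin speed |V_A| = rω = 7.7588 m/s, perpendicular to OA.
Rod angle: sinφ = −(r/L) sinθ ⇒ φ = -9.314°; ω_rod = −rω cosθ/√(L²−r²sin²θ) = +41.331 rad/s.
V_P = V_A + ω_rod × AP, with AP = 0.0722 m along the rod.
Components: V_Px = −rω sinθ − a·ω_rod·sinφ = -4.8184 m/s;  V_Py = rω cosθ + a·ω_rod·cosφ = -2.7204 m/s.
|V_P| = √(V_Px² + V_Py²) = 5.5333 m/s.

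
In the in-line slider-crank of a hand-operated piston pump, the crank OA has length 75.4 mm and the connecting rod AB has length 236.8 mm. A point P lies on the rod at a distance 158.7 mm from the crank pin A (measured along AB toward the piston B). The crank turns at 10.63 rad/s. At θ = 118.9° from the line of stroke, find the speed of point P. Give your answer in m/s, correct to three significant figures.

0.639

ω = 10.63 rad/s.  Crank-pin speed |V_A| = rω = 0.8015 m/s, perpendicular to OA.
Rod angle: sinφ = −(r/L) sinθ ⇒ φ = -16.186°; ω_rod = −rω cosθ/√(L²−r²sin²θ) = +1.7033 rad/s.
V_P = V_A + ω_rod × AP, with AP = 0.1587 m along the rod.
Components: V_Px = −rω sinθ − a·ω_rod·sinφ = -0.62633 m/s;  V_Py = rω cosθ + a·ω_rod·cosφ = -0.12775 m/s.
|V_P| = √(V_Px² + V_Py²) = 0.63923 m/s.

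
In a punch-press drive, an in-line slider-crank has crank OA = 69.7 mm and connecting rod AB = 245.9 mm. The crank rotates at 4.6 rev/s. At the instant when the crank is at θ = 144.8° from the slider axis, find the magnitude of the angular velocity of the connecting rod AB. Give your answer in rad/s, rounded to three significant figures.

6.79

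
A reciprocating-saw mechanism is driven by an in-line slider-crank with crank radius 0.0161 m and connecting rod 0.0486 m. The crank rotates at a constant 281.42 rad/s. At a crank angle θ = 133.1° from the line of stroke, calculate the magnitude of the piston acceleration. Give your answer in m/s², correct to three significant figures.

887

ω = 281.4 rad/s
x(θ) = r cosθ + √(L² − r² sin²θ); with ω constant, a = ω²·d²x/dθ².
d²x/dθ² = −r cosθ − r²(cos2θ)/√u − r⁴ sin²2θ/(4u^{3/2}),  u = L² − r² sin²θ = 0.00222377 m².
Substituting r = 0.0161 m, L = 0.0486 m, θ = 133.1°: d²x/dθ² = +0.011206 m.
a = ω²·d²x/dθ² = (281.4)²·(+0.011206) = +887.45 m/s²;  |a| = 887.45 m/s².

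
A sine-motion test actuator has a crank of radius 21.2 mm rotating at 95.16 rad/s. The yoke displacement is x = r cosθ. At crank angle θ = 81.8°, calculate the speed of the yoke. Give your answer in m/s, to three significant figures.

2.00

ω = 95.16 rad/s
x = r cosθ ⇒ ẋ = −rω sinθ.
|v| = rω|sinθ| = 0.0212·95.16·|sin 81.8°| = 1.9968 m/s.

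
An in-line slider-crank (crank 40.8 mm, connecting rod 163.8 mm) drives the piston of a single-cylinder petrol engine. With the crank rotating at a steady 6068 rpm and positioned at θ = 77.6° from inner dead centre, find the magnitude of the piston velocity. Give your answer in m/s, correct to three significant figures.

26.7

ω = 2π·6068/60 = 635.4 rad/s
For an in-line slider-crank, x = r cosθ + √(L² − r² sin²θ), so v = −rω sinθ·[1 + r cosθ/√(L² − r² sin²θ)].
With r = 0.0408 m, L = 0.1638 m, θ = 77.6°: √(L² − r² sin²θ) = 0.15888 m.
v = −0.0408·635.4·0.97667·[1 + 0.0408·0.21474/0.15888] = -26.717 m/s.
|v| = 26.717 m/s.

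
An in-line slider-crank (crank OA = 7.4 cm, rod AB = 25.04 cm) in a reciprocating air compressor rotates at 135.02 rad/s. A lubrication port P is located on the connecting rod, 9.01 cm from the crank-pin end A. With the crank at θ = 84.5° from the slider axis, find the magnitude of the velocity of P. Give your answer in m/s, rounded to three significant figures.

10.1

ω = 135 rad/s.  Crank-pin speed |V_A| = rω = 9.9915 m/s, perpendicular to OA.
Rod angle: sinφ = −(r/L) sinθ ⇒ φ = -17.108°; ω_rod = −rω cosθ/√(L²−r²sin²θ) = -4.0015 rad/s.
V_P = V_A + ω_rod × AP, with AP = 0.0901 m along the rod.
Components: V_Px = −rω sinθ − a·ω_rod·sinφ = -10.052 m/s;  V_Py = rω cosθ + a·ω_rod·cosφ = +0.61306 m/s.
|V_P| = √(V_Px² + V_Py²) = 10.07 m/s.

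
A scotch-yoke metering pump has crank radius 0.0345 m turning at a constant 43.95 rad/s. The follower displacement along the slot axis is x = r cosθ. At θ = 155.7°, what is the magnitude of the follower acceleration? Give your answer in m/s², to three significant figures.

60.7

ω = 43.95 rad/s
x = r cosθ ⇒ ẍ = −rω² cosθ (ω constant).
|a| = rω²|cosθ| = 0.0345·(43.95)²·|cos 155.7°| = 60.736 m/s².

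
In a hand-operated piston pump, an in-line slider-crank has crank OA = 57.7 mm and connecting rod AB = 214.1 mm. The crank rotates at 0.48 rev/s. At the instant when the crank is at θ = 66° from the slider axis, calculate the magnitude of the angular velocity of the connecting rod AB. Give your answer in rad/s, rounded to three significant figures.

0.341

ω = 3.016 rad/s (converted from 0.48 rev/s).
The rod makes angle φ with the slider axis where L sinφ = r sinθ; differentiating, L cosφ·φ̇ = r ω cosθ.
L cosφ = √(L² − r² sin²θ) = 0.20751 m.
|ω_rod| = r ω |cosθ| / √(L² − r² sin²θ) = 0.0577·3.016·0.40674/0.20751 = 0.34109 rad/s.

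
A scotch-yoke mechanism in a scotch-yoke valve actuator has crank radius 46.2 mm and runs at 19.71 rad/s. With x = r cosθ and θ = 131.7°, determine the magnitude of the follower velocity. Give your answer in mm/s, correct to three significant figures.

680

ω = 19.71 rad/s
x = r cosθ ⇒ ẋ = −rω sinθ.
|v| = rω|sinθ| = 0.0462·19.71·|sin 131.7°| = 0.67989 m/s = 679.89 mm/s.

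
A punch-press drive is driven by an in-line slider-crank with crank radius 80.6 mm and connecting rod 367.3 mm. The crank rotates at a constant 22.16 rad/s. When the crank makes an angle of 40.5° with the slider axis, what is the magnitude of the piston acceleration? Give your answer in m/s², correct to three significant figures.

31.6

ω = 22.16 rad/s
x(θ) = r cosθ + √(L² − r² sin²θ); with ω constant, a = ω²·d²x/dθ².
d²x/dθ² = −r cosθ − r²(cos2θ)/√u − r⁴ sin²2θ/(4u^{3/2}),  u = L² − r² sin²θ = 0.132169 m².
Substituting r = 0.0806 m, L = 0.3673 m, θ = 40.5°: d²x/dθ² = -0.064298 m.
a = ω²·d²x/dθ² = (22.16)²·(-0.064298) = -31.575 m/s²;  |a| = 31.575 m/s².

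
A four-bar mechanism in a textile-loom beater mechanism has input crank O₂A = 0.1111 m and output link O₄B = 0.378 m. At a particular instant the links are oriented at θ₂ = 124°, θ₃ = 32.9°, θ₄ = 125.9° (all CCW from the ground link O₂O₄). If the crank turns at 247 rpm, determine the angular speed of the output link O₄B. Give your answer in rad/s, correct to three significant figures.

ω₂ = 25.87 rad/s (from 247 rpm).
Differentiating the loop-closure r₂e^{iθ₂}+r₃e^{iθ₃}=r₁+r₄e^{iθ₄} gives r₂ω₂e^{iθ₂}+r₃ω₃e^{iθ₃}=r₄ω₄e^{iθ₄}.
Eliminating the other unknown: ω₄ = r₂ω₂ sin(θ₂−θ₃) / [r₄ sin(θ₄−θ₃)].
Numerator sine = +0.99982; denominator sine = +0.99863.
Result = 0.1111·25.87·(+0.99982) / (0.378·(+0.99863)) = +7.6114 rad/s; magnitude 7.6114 rad/s.

7.61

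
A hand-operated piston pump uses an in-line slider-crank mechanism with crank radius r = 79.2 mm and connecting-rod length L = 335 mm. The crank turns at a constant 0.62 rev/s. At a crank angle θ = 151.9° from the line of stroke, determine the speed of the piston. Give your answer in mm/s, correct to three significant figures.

115

ω = 2π·0.62 = 3.896 rad/s
For an in-line slider-crank, x = r cosθ + √(L² − r² sin²θ), so v = −rω sinθ·[1 + r cosθ/√(L² − r² sin²θ)].
With r = 0.0792 m, L = 0.335 m, θ = 151.9°: √(L² − r² sin²θ) = 0.33292 m.
v = −0.0792·3.896·0.47101·[1 + 0.0792·-0.88213/0.33292] = -0.11482 m/s.
|v| = 0.11482 m/s = 114.82 mm/s.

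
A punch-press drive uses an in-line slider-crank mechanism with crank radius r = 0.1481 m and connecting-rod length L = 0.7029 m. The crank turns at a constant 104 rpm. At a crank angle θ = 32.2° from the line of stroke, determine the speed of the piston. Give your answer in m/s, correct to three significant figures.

ω = 2π·104/60 = 10.89 rad/s
For an in-line slider-crank, x = r cosθ + √(L² − r² sin²θ), so v = −rω sinθ·[1 + r cosθ/√(L² − r² sin²θ)].
With r = 0.1481 m, L = 0.7029 m, θ = 32.2°: √(L² − r² sin²θ) = 0.69846 m.
v = −0.1481·10.89·0.53288·[1 + 0.1481·0.84619/0.69846] = -1.0137 m/s.
|v| = 1.0137 m/s.

1.01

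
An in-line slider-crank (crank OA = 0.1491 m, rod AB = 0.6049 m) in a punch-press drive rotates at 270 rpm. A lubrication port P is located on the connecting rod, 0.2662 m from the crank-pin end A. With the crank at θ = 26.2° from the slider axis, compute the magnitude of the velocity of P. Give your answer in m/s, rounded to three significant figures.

2.94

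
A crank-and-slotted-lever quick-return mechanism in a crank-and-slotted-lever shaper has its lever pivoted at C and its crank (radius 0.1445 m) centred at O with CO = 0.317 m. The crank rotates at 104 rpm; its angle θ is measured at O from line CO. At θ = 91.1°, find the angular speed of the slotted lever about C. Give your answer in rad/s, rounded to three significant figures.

ω = 10.89 rad/s (from 104 rpm).
Crank pin A relative to C: A = (d + r cosθ, r sinθ); lever angle φ = atan2(r sinθ, d + r cosθ).
Differentiating tanφ: φ̇ = rω(d cosθ + r)/(d² + r² + 2dr cosθ).
d² + r² + 2dr cosθ = |CA|² = 0.119611 m²;  d cosθ + r = +0.13841 m.
|ω_lever| = |0.1445·10.89·+0.13841| / 0.119611 = 1.8211 rad/s.

1.82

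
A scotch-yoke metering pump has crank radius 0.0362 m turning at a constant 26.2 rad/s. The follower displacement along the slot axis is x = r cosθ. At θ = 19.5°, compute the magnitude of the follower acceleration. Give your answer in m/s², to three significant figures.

23.4

ω = 26.2 rad/s
x = r cosθ ⇒ ẍ = −rω² cosθ (ω constant).
|a| = rω²|cosθ| = 0.0362·(26.2)²·|cos 19.5°| = 23.424 m/s².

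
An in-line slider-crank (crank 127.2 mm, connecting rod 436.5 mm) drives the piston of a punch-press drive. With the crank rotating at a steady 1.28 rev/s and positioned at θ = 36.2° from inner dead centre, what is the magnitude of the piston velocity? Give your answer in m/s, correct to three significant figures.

ω = 2π·1.28 = 8.042 rad/s
For an in-line slider-crank, x = r cosθ + √(L² − r² sin²θ), so v = −rω sinθ·[1 + r cosθ/√(L² − r² sin²θ)].
With r = 0.1272 m, L = 0.4365 m, θ = 36.2°: √(L² − r² sin²θ) = 0.42999 m.
v = −0.1272·8.042·0.59061·[1 + 0.1272·0.80696/0.42999] = -0.74842 m/s.
|v| = 0.74842 m/s.

0.748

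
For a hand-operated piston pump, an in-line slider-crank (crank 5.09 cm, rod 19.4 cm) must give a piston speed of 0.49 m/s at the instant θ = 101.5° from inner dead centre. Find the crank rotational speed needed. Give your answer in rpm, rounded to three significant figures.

For an in-line slider-crank, |v_piston| = rω|sinθ|·[1 + r cosθ/√(L² − r² sin²θ)].
With r = 0.0509 m, L = 0.194 m, θ = 101.5°: the bracketed kinematic factor |dx/dθ| = 0.047178 m.
ω = v/|dx/dθ| = 0.49/0.047178 = 10.386 rad/s.
N = 60ω/(2π) = 99.18 rpm.

99.2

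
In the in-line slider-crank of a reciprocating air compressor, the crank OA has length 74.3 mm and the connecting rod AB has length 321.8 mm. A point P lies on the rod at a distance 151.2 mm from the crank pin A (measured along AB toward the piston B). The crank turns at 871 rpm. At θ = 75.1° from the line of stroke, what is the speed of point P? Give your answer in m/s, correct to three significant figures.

6.80

ω = 91.21 rad/s.  Crank-pin speed |V_A| = rω = 6.777 m/s, perpendicular to OA.
Rod angle: sinφ = −(r/L) sinθ ⇒ φ = -12.893°; ω_rod = −rω cosθ/√(L²−r²sin²θ) = -5.5552 rad/s.
V_P = V_A + ω_rod × AP, with AP = 0.1512 m along the rod.
Components: V_Px = −rω sinθ − a·ω_rod·sinφ = -6.7365 m/s;  V_Py = rω cosθ + a·ω_rod·cosφ = +0.92382 m/s.
|V_P| = √(V_Px² + V_Py²) = 6.7996 m/s.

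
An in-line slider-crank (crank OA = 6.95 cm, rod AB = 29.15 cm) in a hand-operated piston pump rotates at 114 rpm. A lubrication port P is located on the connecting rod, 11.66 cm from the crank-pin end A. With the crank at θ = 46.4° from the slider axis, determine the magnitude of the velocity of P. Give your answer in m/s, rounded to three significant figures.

ω = 11.94 rad/s.  Crank-pin speed |V_A| = rω = 0.82969 m/s, perpendicular to OA.
Rod angle: sinφ = −(r/L) sinθ ⇒ φ = -9.942°; ω_rod = −rω cosθ/√(L²−r²sin²θ) = -1.9928 rad/s.
V_P = V_A + ω_rod × AP, with AP = 0.1166 m along the rod.
Components: V_Px = −rω sinθ − a·ω_rod·sinφ = -0.64096 m/s;  V_Py = rω cosθ + a·ω_rod·cosφ = +0.3433 m/s.
|V_P| = √(V_Px² + V_Py²) = 0.72711 m/s.

0.727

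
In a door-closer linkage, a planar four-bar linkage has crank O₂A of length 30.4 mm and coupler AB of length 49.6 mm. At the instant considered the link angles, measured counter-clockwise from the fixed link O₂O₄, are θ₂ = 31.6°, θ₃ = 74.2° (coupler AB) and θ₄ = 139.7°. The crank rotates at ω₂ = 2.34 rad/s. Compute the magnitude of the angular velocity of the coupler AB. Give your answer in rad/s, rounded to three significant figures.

1.50

ω₂ = 2.34 rad/s
Differentiating the loop-closure r₂e^{iθ₂}+r₃e^{iθ₃}=r₁+r₄e^{iθ₄} gives r₂ω₂e^{iθ₂}+r₃ω₃e^{iθ₃}=r₄ω₄e^{iθ₄}.
Eliminating the other unknown: ω₃ = r₂ω₂ sin(θ₄−θ₂) / [r₃ sin(θ₃−θ₄)].
Numerator sine = +0.95052; denominator sine = -0.90996.
Result = 0.0304·2.34·(+0.95052) / (0.0496·(-0.90996)) = -1.4981 rad/s; magnitude 1.4981 rad/s.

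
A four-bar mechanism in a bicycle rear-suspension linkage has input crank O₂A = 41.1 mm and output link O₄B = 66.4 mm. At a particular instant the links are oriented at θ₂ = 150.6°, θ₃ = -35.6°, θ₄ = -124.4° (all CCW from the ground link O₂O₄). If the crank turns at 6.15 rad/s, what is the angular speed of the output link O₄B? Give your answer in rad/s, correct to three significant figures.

0.411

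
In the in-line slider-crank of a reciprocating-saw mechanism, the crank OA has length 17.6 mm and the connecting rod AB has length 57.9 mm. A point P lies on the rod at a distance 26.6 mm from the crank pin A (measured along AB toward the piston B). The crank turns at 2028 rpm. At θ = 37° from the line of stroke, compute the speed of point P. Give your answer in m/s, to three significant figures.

2.98

ω = 212.4 rad/s.  Crank-pin speed |V_A| = rω = 3.7377 m/s, perpendicular to OA.
Rod angle: sinφ = −(r/L) sinθ ⇒ φ = -10.541°; ω_rod = −rω cosθ/√(L²−r²sin²θ) = -52.441 rad/s.
V_P = V_A + ω_rod × AP, with AP = 0.0266 m along the rod.
Components: V_Px = −rω sinθ − a·ω_rod·sinφ = -2.5046 m/s;  V_Py = rω cosθ + a·ω_rod·cosφ = +1.6137 m/s.
|V_P| = √(V_Px² + V_Py²) = 2.9794 m/s.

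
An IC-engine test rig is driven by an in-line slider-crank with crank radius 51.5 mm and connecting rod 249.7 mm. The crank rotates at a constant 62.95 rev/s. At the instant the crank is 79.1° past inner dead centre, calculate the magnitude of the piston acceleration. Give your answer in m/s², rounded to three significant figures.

ω = 2π·63 = 395.5 rad/s
x(θ) = r cosθ + √(L² − r² sin²θ); with ω constant, a = ω²·d²x/dθ².
d²x/dθ² = −r cosθ − r²(cos2θ)/√u − r⁴ sin²2θ/(4u^{3/2}),  u = L² − r² sin²θ = 0.0597927 m².
Substituting r = 0.0515 m, L = 0.2497 m, θ = 79.1°: d²x/dθ² = +0.00031584 m.
a = ω²·d²x/dθ² = (395.5)²·(+0.00031584) = +49.41 m/s²;  |a| = 49.41 m/s².

49.4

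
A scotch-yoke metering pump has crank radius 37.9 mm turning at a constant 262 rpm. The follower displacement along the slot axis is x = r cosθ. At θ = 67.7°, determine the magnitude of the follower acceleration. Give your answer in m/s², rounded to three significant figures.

10.8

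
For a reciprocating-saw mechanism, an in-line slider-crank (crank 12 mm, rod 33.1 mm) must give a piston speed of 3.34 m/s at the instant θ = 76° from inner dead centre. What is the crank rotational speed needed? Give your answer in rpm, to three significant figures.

For an in-line slider-crank, |v_piston| = rω|sinθ|·[1 + r cosθ/√(L² − r² sin²θ)].
With r = 0.012 m, L = 0.0331 m, θ = 76°: the bracketed kinematic factor |dx/dθ| = 0.012734 m.
ω = v/|dx/dθ| = 3.34/0.012734 = 262.28 rad/s.
N = 60ω/(2π) = 2504.6 rpm.

2500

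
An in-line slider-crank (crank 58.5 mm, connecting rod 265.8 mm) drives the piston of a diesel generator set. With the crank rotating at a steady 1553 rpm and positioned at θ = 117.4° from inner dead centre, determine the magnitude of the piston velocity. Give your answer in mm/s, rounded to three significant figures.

7570

ω = 2π·1553/60 = 162.6 rad/s
For an in-line slider-crank, x = r cosθ + √(L² − r² sin²θ), so v = −rω sinθ·[1 + r cosθ/√(L² − r² sin²θ)].
With r = 0.0585 m, L = 0.2658 m, θ = 117.4°: √(L² − r² sin²θ) = 0.26068 m.
v = −0.0585·162.6·0.88782·[1 + 0.0585·-0.46020/0.26068] = -7.5742 m/s.
|v| = 7.5742 m/s = 7574.2 mm/s.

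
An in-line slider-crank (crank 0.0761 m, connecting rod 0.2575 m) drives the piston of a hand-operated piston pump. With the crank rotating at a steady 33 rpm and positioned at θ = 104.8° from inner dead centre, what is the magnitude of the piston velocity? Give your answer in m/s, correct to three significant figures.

ω = 2π·33/60 = 3.456 rad/s
For an in-line slider-crank, x = r cosθ + √(L² − r² sin²θ), so v = −rω sinθ·[1 + r cosθ/√(L² − r² sin²θ)].
With r = 0.0761 m, L = 0.2575 m, θ = 104.8°: √(L² − r² sin²θ) = 0.24676 m.
v = −0.0761·3.456·0.96682·[1 + 0.0761·-0.25545/0.24676] = -0.23423 m/s.
|v| = 0.23423 m/s.

0.234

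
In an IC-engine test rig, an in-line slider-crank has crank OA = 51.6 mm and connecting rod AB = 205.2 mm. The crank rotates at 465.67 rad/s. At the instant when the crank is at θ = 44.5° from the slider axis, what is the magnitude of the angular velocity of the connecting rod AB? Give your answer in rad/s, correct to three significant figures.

ω = 465.7 rad/s
The rod makes angle φ with the slider axis where L sinφ = r sinθ; differentiating, L cosφ·φ̇ = r ω cosθ.
L cosφ = √(L² − r² sin²θ) = 0.20199 m.
|ω_rod| = r ω |cosθ| / √(L² − r² sin²θ) = 0.0516·465.7·0.71325/0.20199 = 84.849 rad/s.

84.8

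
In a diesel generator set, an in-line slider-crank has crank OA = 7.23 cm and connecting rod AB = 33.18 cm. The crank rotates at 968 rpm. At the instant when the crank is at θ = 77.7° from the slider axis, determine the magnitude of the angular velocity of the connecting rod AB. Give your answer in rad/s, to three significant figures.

4.82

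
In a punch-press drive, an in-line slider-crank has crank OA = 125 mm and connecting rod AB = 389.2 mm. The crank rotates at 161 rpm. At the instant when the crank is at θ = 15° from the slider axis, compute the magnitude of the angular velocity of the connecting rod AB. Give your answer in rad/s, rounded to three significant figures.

ω = 16.86 rad/s (converted from 161 rpm).
The rod makes angle φ with the slider axis where L sinφ = r sinθ; differentiating, L cosφ·φ̇ = r ω cosθ.
L cosφ = √(L² − r² sin²θ) = 0.38785 m.
|ω_rod| = r ω |cosθ| / √(L² − r² sin²θ) = 0.125·16.86·0.96593/0.38785 = 5.2486 rad/s.

5.25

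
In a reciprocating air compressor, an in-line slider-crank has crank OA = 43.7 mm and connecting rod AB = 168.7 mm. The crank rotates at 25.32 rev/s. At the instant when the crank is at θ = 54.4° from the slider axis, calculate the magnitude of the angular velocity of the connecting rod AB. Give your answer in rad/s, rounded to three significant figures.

24.5

ω = 159.1 rad/s (converted from 25.32 rev/s).
The rod makes angle φ with the slider axis where L sinφ = r sinθ; differentiating, L cosφ·φ̇ = r ω cosθ.
L cosφ = √(L² − r² sin²θ) = 0.16492 m.
|ω_rod| = r ω |cosθ| / √(L² − r² sin²θ) = 0.0437·159.1·0.58212/0.16492 = 24.54 rad/s.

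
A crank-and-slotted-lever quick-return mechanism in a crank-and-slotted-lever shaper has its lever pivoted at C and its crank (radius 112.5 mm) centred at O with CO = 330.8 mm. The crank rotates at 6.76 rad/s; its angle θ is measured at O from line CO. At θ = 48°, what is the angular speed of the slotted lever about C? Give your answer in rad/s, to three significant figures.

1.48

ω = 6.76 rad/s
Crank pin A relative to C: A = (d + r cosθ, r sinθ); lever angle φ = atan2(r sinθ, d + r cosθ).
Differentiating tanφ: φ̇ = rω(d cosθ + r)/(d² + r² + 2dr cosθ).
d² + r² + 2dr cosθ = |CA|² = 0.171888 m²;  d cosθ + r = +0.33385 m.
|ω_lever| = |0.1125·6.76·+0.33385| / 0.171888 = 1.4771 rad/s.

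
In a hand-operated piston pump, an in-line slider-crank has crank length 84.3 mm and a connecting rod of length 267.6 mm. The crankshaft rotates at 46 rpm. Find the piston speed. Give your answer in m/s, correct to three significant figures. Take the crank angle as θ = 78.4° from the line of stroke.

0.424

ω = 2π·46/60 = 4.817 rad/s
For an in-line slider-crank, x = r cosθ + √(L² − r² sin²θ), so v = −rω sinθ·[1 + r cosθ/√(L² − r² sin²θ)].
With r = 0.0843 m, L = 0.2676 m, θ = 78.4°: √(L² − r² sin²θ) = 0.25454 m.
v = −0.0843·4.817·0.97958·[1 + 0.0843·0.20108/0.25454] = -0.42428 m/s.
|v| = 0.42428 m/s.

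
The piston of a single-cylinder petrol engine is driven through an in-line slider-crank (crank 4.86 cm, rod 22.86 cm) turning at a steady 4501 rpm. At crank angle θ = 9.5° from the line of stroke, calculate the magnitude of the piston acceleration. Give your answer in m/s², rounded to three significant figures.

12800

ω = 2π·4501/60 = 471.3 rad/s
x(θ) = r cosθ + √(L² − r² sin²θ); with ω constant, a = ω²·d²x/dθ².
d²x/dθ² = −r cosθ − r²(cos2θ)/√u − r⁴ sin²2θ/(4u^{3/2}),  u = L² − r² sin²θ = 0.0521936 m².
Substituting r = 0.0486 m, L = 0.2286 m, θ = 9.5°: d²x/dθ² = -0.057721 m.
a = ω²·d²x/dθ² = (471.3)²·(-0.057721) = -12824 m/s²;  |a| = 12824 m/s².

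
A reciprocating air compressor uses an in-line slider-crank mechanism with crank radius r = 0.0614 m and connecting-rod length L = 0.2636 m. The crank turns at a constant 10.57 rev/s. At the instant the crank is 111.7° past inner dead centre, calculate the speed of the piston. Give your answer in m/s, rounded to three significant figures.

3.45

ω = 2π·10.6 = 66.41 rad/s
For an in-line slider-crank, x = r cosθ + √(L² − r² sin²θ), so v = −rω sinθ·[1 + r cosθ/√(L² − r² sin²θ)].
With r = 0.0614 m, L = 0.2636 m, θ = 111.7°: √(L² − r² sin²θ) = 0.25735 m.
v = −0.0614·66.41·0.92913·[1 + 0.0614·-0.36975/0.25735] = -3.4546 m/s.
|v| = 3.4546 m/s.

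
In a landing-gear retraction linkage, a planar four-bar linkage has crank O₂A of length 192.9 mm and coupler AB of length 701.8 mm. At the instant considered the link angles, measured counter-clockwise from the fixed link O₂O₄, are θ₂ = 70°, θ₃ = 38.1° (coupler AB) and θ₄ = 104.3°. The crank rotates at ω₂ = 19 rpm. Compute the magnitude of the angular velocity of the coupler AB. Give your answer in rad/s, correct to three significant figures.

0.337

ω₂ = 1.99 rad/s (from 19 rpm).
Differentiating the loop-closure r₂e^{iθ₂}+r₃e^{iθ₃}=r₁+r₄e^{iθ₄} gives r₂ω₂e^{iθ₂}+r₃ω₃e^{iθ₃}=r₄ω₄e^{iθ₄}.
Eliminating the other unknown: ω₃ = r₂ω₂ sin(θ₄−θ₂) / [r₃ sin(θ₃−θ₄)].
Numerator sine = +0.56353; denominator sine = -0.91496.
Result = 0.1929·1.99·(+0.56353) / (0.7018·(-0.91496)) = -0.33683 rad/s; magnitude 0.33683 rad/s.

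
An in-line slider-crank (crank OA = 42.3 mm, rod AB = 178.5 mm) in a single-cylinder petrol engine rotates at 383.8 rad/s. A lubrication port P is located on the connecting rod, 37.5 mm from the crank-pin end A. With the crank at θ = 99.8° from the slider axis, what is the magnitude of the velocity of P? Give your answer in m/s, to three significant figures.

16.0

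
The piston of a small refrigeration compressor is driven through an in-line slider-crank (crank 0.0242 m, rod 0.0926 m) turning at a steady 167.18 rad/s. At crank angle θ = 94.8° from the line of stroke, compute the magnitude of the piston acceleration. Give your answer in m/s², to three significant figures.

237

ω = 167.2 rad/s
x(θ) = r cosθ + √(L² − r² sin²θ); with ω constant, a = ω²·d²x/dθ².
d²x/dθ² = −r cosθ − r²(cos2θ)/√u − r⁴ sin²2θ/(4u^{3/2}),  u = L² − r² sin²θ = 0.00799322 m².
Substituting r = 0.0242 m, L = 0.0926 m, θ = 94.8°: d²x/dθ² = +0.0084804 m.
a = ω²·d²x/dθ² = (167.2)²·(+0.0084804) = +237.02 m/s²;  |a| = 237.02 m/s².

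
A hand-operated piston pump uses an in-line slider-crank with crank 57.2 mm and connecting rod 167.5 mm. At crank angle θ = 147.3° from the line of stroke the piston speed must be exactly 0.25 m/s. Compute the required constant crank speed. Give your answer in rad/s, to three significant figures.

11.4

For an in-line slider-crank, |v_piston| = rω|sinθ|·[1 + r cosθ/√(L² − r² sin²θ)].
With r = 0.0572 m, L = 0.1675 m, θ = 147.3°: the bracketed kinematic factor |dx/dθ| = 0.021866 m.
ω = v/|dx/dθ| = 0.25/0.021866 = 11.433 rad/s.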